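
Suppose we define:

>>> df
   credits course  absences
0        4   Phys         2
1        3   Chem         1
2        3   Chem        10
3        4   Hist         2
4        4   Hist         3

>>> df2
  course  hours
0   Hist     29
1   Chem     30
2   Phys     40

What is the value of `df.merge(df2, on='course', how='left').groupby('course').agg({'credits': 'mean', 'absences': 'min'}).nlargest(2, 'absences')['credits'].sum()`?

8.0

merge on 'course' (how='left') → 5 rows:
   credits course  absences  hours
0        4   Phys         2     40
1        3   Chem         1     30
2        3   Chem        10     30
3        4   Hist         2     29
4        4   Hist         3     29
group by course: mean(credits), min(absences):
        credits  absences
course                   
Chem        3.0         1
Hist        4.0         2
Phys        4.0         2
take 2 rows with largest absences:
        credits  absences
course                   
Hist        4.0         2
Phys        4.0         2
sum of column 'credits' → 8.0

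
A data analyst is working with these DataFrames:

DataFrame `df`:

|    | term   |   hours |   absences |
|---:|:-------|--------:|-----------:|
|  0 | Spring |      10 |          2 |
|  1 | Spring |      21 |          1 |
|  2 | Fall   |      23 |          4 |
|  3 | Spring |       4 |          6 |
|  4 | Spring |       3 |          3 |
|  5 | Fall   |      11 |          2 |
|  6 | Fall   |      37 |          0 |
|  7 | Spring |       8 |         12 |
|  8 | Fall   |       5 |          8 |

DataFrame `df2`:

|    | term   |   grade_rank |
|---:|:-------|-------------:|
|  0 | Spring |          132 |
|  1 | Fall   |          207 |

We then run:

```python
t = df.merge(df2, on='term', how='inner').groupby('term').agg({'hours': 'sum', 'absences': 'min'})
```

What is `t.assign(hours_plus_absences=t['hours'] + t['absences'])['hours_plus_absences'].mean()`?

61.5

merge on 'term' (how='inner') → 9 rows:
     term  hours  absences  grade_rank
0  Spring     10         2         132
1  Spring     21         1         132
2    Fall     23         4         207
3  Spring      4         6         132
4  Spring      3         3         132
5    Fall     11         2         207
6    Fall     37         0         207
7  Spring      8        12         132
8    Fall      5         8         207
group by term: sum(hours), min(absences):
        hours  absences
term                   
Fall       76         0
Spring     46         1
add column hours_plus_absences = t['hours'] + t['absences']:
        hours  absences  hours_plus_absences
term                                        
Fall       76         0                   76
Spring     46         1                   47
Reading off the mean of column 'hours_plus_absences', we get 61.5.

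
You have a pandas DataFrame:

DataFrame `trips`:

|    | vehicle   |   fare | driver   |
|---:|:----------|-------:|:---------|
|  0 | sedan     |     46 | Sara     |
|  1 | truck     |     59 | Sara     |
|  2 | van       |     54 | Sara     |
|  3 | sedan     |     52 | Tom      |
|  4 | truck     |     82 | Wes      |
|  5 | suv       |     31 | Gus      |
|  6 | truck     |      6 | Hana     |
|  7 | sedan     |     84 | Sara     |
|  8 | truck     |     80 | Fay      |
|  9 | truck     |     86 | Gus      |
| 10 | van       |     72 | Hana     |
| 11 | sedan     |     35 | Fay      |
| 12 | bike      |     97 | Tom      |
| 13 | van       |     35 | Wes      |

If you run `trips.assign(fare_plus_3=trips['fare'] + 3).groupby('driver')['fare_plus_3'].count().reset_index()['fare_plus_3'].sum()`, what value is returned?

14

add column fare_plus_3 = trips['fare'] + 3:
   vehicle  fare driver  fare_plus_3
0    sedan    46   Sara           49
1    truck    59   Sara           62
2      van    54   Sara           57
3    sedan    52    Tom           55
4    truck    82    Wes           85
5      suv    31    Gus           34
6    truck     6   Hana            9
7    sedan    84   Sara           87
8    truck    80    Fay           83
9    truck    86    Gus           89
10     van    72   Hana           75
11   sedan    35    Fay           38
12    bike    97    Tom          100
13     van    35    Wes           38
group by driver, count of fare_plus_3:
driver
Fay     2
Gus     2
Hana    2
Sara    4
Tom     2
Wes     2
Name: fare_plus_3, dtype: int64
reset_index():
  driver  fare_plus_3
0    Fay            2
1    Gus            2
2   Hana            2
3   Sara            4
4    Tom            2
5    Wes            2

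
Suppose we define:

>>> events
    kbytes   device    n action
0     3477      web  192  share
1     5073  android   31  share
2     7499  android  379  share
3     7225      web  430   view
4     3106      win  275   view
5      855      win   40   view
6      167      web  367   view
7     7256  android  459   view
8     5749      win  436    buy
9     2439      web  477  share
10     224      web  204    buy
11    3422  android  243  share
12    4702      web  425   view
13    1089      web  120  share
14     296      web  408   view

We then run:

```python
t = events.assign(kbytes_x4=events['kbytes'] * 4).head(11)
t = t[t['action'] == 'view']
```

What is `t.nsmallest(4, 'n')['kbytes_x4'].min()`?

add column kbytes_x4 = events['kbytes'] * 4:
    kbytes   device    n action  kbytes_x4
0     3477      web  192  share      13908
1     5073  android   31  share      20292
2     7499  android  379  share      29996
3     7225      web  430   view      28900
4     3106      win  275   view      12424
5      855      win   40   view       3420
6      167      web  367   view        668
7     7256  android  459   view      29024
8     5749      win  436    buy      22996
9     2439      web  477  share       9756
10     224      web  204    buy        896
11    3422  android  243  share      13688
12    4702      web  425   view      18808
13    1089      web  120  share       4356
14     296      web  408   view       1184
take first 11 rows:
    kbytes   device    n action  kbytes_x4
0     3477      web  192  share      13908
1     5073  android   31  share      20292
2     7499  android  379  share      29996
3     7225      web  430   view      28900
4     3106      win  275   view      12424
5      855      win   40   view       3420
6      167      web  367   view        668
7     7256  android  459   view      29024
8     5749      win  436    buy      22996
9     2439      web  477  share       9756
10     224      web  204    buy        896
filter rows where action == 'view':
   kbytes   device    n action  kbytes_x4
3    7225      web  430   view      28900
4    3106      win  275   view      12424
5     855      win   40   view       3420
6     167      web  367   view        668
7    7256  android  459   view      29024
take 4 rows with smallest n:
   kbytes device    n action  kbytes_x4
5     855    win   40   view       3420
4    3106    win  275   view      12424
6     167    web  367   view        668
3    7225    web  430   view      28900

668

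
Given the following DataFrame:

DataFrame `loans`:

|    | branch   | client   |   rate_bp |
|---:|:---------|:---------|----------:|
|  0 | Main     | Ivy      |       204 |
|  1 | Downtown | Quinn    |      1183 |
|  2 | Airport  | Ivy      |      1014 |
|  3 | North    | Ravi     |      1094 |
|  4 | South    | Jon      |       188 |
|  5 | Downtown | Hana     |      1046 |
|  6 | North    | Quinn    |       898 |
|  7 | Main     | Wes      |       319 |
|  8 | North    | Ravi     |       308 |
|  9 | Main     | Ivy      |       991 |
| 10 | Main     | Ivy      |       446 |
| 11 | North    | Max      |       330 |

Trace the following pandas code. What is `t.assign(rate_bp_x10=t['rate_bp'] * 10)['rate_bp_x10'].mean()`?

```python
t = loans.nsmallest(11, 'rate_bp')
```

6216.36363636

take 11 rows with smallest rate_bp:
      branch client  rate_bp
4      South    Jon      188
0       Main    Ivy      204
8      North   Ravi      308
7       Main    Wes      319
11     North    Max      330
10      Main    Ivy      446
6      North  Quinn      898
9       Main    Ivy      991
2    Airport    Ivy     1014
5   Downtown   Hana     1046
3      North   Ravi     1094
add column rate_bp_x10 = t['rate_bp'] * 10:
      branch client  rate_bp  rate_bp_x10
4      South    Jon      188         1880
0       Main    Ivy      204         2040
8      North   Ravi      308         3080
7       Main    Wes      319         3190
11     North    Max      330         3300
10      Main    Ivy      446         4460
6      North  Quinn      898         8980
9       Main    Ivy      991         9910
2    Airport    Ivy     1014        10140
5   Downtown   Hana     1046        10460
3      North   Ravi     1094        10940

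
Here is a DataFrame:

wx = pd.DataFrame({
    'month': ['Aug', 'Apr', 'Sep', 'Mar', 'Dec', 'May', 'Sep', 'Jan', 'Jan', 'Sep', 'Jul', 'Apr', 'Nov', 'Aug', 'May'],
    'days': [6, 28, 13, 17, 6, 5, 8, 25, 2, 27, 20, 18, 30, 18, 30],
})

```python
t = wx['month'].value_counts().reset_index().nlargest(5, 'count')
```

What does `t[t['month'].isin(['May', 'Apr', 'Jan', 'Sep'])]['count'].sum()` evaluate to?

9

value_counts of month:
month
Sep    3
Aug    2
Apr    2
May    2
Jan    2
Mar    1
Dec    1
Jul    1
Nov    1
Name: count, dtype: int64
reset_index():
  month  count
0   Sep      3
1   Aug      2
2   Apr      2
3   May      2
4   Jan      2
5   Mar      1
6   Dec      1
7   Jul      1
8   Nov      1
take 5 rows with largest count:
  month  count
0   Sep      3
1   Aug      2
2   Apr      2
3   May      2
4   Jan      2
filter rows where month in ['May', 'Apr', 'Jan', 'Sep']:
  month  count
0   Sep      3
2   Apr      2
3   May      2
4   Jan      2
Then the sum of column 'count': 9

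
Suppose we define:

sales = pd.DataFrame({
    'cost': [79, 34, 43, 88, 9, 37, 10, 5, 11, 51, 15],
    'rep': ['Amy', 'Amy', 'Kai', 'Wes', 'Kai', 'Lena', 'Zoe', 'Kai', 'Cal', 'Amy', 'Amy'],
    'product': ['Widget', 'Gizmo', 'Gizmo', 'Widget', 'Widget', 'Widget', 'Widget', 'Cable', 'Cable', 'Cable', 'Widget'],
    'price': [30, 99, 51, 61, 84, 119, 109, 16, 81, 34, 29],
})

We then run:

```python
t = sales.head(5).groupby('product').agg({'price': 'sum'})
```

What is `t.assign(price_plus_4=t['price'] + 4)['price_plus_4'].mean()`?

166.5

take first 5 rows:
   cost  rep product  price
0    79  Amy  Widget     30
1    34  Amy   Gizmo     99
2    43  Kai   Gizmo     51
3    88  Wes  Widget     61
4     9  Kai  Widget     84
group by product, sum of price:
         price
product       
Gizmo      150
Widget     175
add column price_plus_4 = t['price'] + 4:
         price  price_plus_4
product                     
Gizmo      150           154
Widget     175           179
Hence 166.5.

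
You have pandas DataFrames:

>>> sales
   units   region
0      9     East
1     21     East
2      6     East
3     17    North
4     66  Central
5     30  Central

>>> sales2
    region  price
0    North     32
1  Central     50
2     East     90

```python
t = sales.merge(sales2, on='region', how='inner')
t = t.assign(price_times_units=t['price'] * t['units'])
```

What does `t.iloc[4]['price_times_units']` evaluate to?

3300

merge on 'region' (how='inner') → 6 rows:
   units   region  price
0      9     East     90
1     21     East     90
2      6     East     90
3     17    North     32
4     66  Central     50
5     30  Central     50
add column price_times_units = t['price'] * t['units']:
   units   region  price  price_times_units
0      9     East     90                810
1     21     East     90               1890
2      6     East     90                540
3     17    North     32                544
4     66  Central     50               3300
5     30  Central     50               1500
The value at position 4, column 'price_times_units' is 3300.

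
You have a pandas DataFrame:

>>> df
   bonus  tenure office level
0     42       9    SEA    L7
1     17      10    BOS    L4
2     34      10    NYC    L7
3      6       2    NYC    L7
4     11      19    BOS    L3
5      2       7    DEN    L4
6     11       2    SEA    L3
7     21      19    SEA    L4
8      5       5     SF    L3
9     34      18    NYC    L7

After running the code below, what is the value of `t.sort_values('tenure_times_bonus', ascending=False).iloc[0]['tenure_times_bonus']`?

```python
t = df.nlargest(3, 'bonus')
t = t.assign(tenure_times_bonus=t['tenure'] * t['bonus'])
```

take 3 rows with largest bonus:
   bonus  tenure office level
0     42       9    SEA    L7
2     34      10    NYC    L7
9     34      18    NYC    L7
add column tenure_times_bonus = t['tenure'] * t['bonus']:
   bonus  tenure office level  tenure_times_bonus
0     42       9    SEA    L7                 378
2     34      10    NYC    L7                 340
9     34      18    NYC    L7                 612
sort by tenure_times_bonus descending:
   bonus  tenure office level  tenure_times_bonus
9     34      18    NYC    L7                 612
0     42       9    SEA    L7                 378
2     34      10    NYC    L7                 340

612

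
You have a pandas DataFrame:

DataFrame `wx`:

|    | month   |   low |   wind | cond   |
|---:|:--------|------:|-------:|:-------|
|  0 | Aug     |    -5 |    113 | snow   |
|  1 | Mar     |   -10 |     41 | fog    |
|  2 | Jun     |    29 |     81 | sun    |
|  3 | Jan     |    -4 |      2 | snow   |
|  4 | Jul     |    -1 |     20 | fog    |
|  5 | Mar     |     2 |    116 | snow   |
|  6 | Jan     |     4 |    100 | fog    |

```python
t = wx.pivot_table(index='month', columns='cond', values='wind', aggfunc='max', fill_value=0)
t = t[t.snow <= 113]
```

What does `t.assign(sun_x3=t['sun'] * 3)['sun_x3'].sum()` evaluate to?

pivot: rows=month, cols=cond, max(wind):
cond   fog  snow  sun
month                
Aug      0   113    0
Jan    100     2    0
Jul     20     0    0
Jun      0     0   81
Mar     41   116    0
filter rows where snow <= 113:
cond   fog  snow  sun
month                
Aug      0   113    0
Jan    100     2    0
Jul     20     0    0
Jun      0     0   81
add column sun_x3 = t['sun'] * 3:
cond   fog  snow  sun  sun_x3
month                        
Aug      0   113    0       0
Jan    100     2    0       0
Jul     20     0    0       0
Jun      0     0   81     243

243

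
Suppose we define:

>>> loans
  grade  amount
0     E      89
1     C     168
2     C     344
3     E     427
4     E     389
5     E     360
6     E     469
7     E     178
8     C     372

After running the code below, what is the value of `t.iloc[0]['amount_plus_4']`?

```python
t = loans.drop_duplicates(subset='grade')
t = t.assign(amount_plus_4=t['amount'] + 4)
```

93

drop duplicate grade (keep=first):
  grade  amount
0     E      89
1     C     168
add column amount_plus_4 = t['amount'] + 4:
  grade  amount  amount_plus_4
0     E      89             93
1     C     168            172
Reading off the value at position 0, column 'amount_plus_4', we get 93.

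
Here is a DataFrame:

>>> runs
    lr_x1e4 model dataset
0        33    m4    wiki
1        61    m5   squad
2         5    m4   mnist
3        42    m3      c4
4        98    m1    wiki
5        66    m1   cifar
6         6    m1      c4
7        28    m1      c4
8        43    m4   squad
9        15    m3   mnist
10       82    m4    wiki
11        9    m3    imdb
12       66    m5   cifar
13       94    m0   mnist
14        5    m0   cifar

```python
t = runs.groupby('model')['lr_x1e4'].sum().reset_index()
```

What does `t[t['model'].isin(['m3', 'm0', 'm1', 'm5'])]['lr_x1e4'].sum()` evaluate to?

490

group by model, sum of lr_x1e4:
model
m0     99
m1    198
m3     66
m4    163
m5    127
Name: lr_x1e4, dtype: int64
reset_index():
  model  lr_x1e4
0    m0       99
1    m1      198
2    m3       66
3    m4      163
4    m5      127
filter rows where model in ['m3', 'm0', 'm1', 'm5']:
  model  lr_x1e4
0    m0       99
1    m1      198
2    m3       66
4    m5      127
Reading off the sum of column 'lr_x1e4', we get 490.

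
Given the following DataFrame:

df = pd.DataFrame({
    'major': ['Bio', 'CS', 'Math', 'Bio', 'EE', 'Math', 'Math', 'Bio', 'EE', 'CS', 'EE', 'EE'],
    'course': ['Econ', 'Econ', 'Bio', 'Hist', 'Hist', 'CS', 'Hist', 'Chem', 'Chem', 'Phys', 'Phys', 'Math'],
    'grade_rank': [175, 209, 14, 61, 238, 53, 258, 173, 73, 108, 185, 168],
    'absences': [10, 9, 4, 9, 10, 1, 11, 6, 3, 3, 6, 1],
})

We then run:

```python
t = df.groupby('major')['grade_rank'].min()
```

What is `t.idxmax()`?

group by major, min of grade_rank:
major
Bio      61
CS      108
EE       73
Math     14
Name: grade_rank, dtype: int64
Finally, label with the largest value = CS.

CS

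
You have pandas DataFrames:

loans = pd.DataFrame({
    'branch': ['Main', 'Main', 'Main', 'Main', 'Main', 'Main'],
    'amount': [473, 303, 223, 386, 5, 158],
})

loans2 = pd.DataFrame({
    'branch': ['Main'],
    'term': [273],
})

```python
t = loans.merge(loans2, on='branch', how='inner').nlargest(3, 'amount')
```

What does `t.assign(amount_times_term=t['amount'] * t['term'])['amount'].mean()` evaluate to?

387.333333333

merge on 'branch' (how='inner') → 6 rows:
  branch  amount  term
0   Main     473   273
1   Main     303   273
2   Main     223   273
3   Main     386   273
4   Main       5   273
5   Main     158   273
take 3 rows with largest amount:
  branch  amount  term
0   Main     473   273
3   Main     386   273
1   Main     303   273
add column amount_times_term = t['amount'] * t['term']:
  branch  amount  term  amount_times_term
0   Main     473   273             129129
3   Main     386   273             105378
1   Main     303   273              82719
Then the mean of column 'amount': 387.333333333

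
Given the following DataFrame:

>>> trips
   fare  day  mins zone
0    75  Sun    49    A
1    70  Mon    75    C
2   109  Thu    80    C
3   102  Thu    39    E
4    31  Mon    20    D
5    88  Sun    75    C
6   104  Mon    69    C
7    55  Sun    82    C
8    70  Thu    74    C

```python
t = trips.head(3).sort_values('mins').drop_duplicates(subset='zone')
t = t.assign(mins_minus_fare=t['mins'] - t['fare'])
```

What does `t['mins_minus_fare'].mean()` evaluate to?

-10.5

take first 3 rows:
   fare  day  mins zone
0    75  Sun    49    A
1    70  Mon    75    C
2   109  Thu    80    C
sort by mins:
   fare  day  mins zone
0    75  Sun    49    A
1    70  Mon    75    C
2   109  Thu    80    C
drop duplicate zone (keep=first):
   fare  day  mins zone
0    75  Sun    49    A
1    70  Mon    75    C
add column mins_minus_fare = t['mins'] - t['fare']:
   fare  day  mins zone  mins_minus_fare
0    75  Sun    49    A              -26
1    70  Mon    75    C                5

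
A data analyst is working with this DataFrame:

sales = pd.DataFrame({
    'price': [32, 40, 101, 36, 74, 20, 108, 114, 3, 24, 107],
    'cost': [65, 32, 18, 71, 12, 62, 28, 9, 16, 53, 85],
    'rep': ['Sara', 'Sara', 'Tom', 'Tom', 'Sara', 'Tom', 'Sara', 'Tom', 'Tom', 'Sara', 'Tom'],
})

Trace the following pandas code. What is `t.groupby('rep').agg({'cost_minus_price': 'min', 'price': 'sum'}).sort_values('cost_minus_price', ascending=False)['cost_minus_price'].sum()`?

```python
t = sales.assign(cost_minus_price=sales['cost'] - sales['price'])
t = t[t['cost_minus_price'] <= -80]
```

-185

add column cost_minus_price = sales['cost'] - sales['price']:
    price  cost   rep  cost_minus_price
0      32    65  Sara                33
1      40    32  Sara                -8
2     101    18   Tom               -83
3      36    71   Tom                35
4      74    12  Sara               -62
5      20    62   Tom                42
6     108    28  Sara               -80
7     114     9   Tom              -105
8       3    16   Tom                13
9      24    53  Sara                29
10    107    85   Tom               -22
filter rows where cost_minus_price <= -80:
   price  cost   rep  cost_minus_price
2    101    18   Tom               -83
6    108    28  Sara               -80
7    114     9   Tom              -105
group by rep: min(cost_minus_price), sum(price):
      cost_minus_price  price
rep                          
Sara               -80    108
Tom               -105    215
sort by cost_minus_price descending:
      cost_minus_price  price
rep                          
Sara               -80    108
Tom               -105    215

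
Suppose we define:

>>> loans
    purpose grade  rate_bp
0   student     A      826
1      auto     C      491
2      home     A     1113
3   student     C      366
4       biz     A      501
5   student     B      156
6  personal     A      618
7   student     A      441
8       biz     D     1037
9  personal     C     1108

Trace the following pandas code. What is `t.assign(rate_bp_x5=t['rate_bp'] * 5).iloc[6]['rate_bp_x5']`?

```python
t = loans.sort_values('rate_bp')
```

sort by rate_bp:
    purpose grade  rate_bp
5   student     B      156
3   student     C      366
7   student     A      441
1      auto     C      491
4       biz     A      501
6  personal     A      618
0   student     A      826
8       biz     D     1037
9  personal     C     1108
2      home     A     1113
add column rate_bp_x5 = t['rate_bp'] * 5:
    purpose grade  rate_bp  rate_bp_x5
5   student     B      156         780
3   student     C      366        1830
7   student     A      441        2205
1      auto     C      491        2455
4       biz     A      501        2505
6  personal     A      618        3090
0   student     A      826        4130
8       biz     D     1037        5185
9  personal     C     1108        5540
2      home     A     1113        5565
Taking the value at position 6, column 'rate_bp_x5' gives 4130.

4130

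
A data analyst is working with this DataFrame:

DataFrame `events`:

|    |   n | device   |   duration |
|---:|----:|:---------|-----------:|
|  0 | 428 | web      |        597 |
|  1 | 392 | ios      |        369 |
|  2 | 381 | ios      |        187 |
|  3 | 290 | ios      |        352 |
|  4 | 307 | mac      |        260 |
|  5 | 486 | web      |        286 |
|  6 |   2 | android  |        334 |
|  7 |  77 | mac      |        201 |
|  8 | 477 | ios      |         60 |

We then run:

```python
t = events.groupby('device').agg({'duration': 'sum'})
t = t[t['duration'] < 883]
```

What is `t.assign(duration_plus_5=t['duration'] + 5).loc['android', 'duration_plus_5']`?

339

group by device, sum of duration:
         duration
device           
android       334
ios           968
mac           461
web           883
filter rows where duration < 883:
         duration
device           
android       334
mac           461
add column duration_plus_5 = t['duration'] + 5:
         duration  duration_plus_5
device                            
android       334              339
mac           461              466
Taking the value at row 'android', column 'duration_plus_5' gives 339.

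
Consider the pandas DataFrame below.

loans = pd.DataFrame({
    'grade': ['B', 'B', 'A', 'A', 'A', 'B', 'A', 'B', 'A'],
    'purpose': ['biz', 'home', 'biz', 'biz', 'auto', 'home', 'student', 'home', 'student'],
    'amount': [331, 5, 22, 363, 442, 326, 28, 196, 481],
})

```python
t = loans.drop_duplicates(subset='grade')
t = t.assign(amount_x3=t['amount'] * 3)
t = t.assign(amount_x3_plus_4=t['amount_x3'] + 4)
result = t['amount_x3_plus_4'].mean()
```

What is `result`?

drop duplicate grade (keep=first):
  grade purpose  amount
0     B     biz     331
2     A     biz      22
add column amount_x3 = t['amount'] * 3:
  grade purpose  amount  amount_x3
0     B     biz     331        993
2     A     biz      22         66
add column amount_x3_plus_4 = t['amount_x3'] + 4:
  grade purpose  amount  amount_x3  amount_x3_plus_4
0     B     biz     331        993               997
2     A     biz      22         66                70

533.5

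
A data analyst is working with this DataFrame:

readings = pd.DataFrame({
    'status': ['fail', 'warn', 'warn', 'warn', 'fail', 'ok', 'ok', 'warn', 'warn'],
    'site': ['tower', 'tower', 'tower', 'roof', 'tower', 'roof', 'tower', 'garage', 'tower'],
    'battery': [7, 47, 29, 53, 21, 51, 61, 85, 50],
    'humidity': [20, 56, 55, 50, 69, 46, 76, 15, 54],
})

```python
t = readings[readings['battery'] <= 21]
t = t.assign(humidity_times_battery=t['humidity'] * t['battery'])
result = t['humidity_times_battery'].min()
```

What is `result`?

140

filter rows where battery <= 21:
  status   site  battery  humidity
0   fail  tower        7        20
4   fail  tower       21        69
add column humidity_times_battery = t['humidity'] * t['battery']:
  status   site  battery  humidity  humidity_times_battery
0   fail  tower        7        20                     140
4   fail  tower       21        69                    1449
Reading off the min of column 'humidity_times_battery', we get 140.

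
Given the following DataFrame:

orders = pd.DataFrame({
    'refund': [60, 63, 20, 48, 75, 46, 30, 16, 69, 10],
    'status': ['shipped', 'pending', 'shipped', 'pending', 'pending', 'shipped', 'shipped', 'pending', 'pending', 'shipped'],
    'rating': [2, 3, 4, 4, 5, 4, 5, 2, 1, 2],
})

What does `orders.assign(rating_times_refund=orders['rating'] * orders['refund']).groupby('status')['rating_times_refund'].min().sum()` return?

add column rating_times_refund = orders['rating'] * orders['refund']:
   refund   status  rating  rating_times_refund
0      60  shipped       2                  120
1      63  pending       3                  189
2      20  shipped       4                   80
3      48  pending       4                  192
4      75  pending       5                  375
5      46  shipped       4                  184
6      30  shipped       5                  150
7      16  pending       2                   32
8      69  pending       1                   69
9      10  shipped       2                   20
group by status, min of rating_times_refund:
status
pending    32
shipped    20
Name: rating_times_refund, dtype: int64
Reading off the sum of the resulting series, we get 52.

52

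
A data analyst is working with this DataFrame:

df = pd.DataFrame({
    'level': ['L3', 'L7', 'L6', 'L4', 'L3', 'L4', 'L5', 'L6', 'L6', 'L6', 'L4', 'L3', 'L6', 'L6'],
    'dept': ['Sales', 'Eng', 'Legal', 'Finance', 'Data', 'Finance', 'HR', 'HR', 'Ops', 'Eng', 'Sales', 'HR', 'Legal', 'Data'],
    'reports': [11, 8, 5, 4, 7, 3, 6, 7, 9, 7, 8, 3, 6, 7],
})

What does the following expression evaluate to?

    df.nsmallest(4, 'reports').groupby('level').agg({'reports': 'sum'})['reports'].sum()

15

take 4 rows with smallest reports:
   level     dept  reports
5     L4  Finance        3
11    L3       HR        3
3     L4  Finance        4
2     L6    Legal        5
group by level, sum of reports:
       reports
level         
L3           3
L4           7
L6           5
sum of column 'reports' → 15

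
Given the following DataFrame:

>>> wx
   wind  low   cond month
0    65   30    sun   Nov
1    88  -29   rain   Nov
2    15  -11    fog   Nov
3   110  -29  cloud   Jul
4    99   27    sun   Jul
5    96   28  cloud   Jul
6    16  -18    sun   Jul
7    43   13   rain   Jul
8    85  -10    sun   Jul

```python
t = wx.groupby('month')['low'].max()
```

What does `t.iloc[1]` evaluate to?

group by month, max of low:
month
Jul    28
Nov    30
Name: low, dtype: int64
So iloc[1] = 30.

30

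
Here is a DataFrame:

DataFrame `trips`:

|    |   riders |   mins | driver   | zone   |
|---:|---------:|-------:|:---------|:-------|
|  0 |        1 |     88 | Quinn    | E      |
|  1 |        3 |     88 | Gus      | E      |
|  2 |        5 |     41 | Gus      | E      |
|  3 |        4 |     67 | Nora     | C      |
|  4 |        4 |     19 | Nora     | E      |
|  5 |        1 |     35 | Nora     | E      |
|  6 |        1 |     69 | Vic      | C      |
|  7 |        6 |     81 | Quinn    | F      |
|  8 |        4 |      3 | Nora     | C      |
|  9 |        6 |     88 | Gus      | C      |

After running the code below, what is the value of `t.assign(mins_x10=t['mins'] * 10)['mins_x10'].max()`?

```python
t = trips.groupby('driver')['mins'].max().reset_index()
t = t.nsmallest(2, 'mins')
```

group by driver, max of mins:
driver
Gus      88
Nora     67
Quinn    88
Vic      69
Name: mins, dtype: int64
reset_index():
  driver  mins
0    Gus    88
1   Nora    67
2  Quinn    88
3    Vic    69
take 2 rows with smallest mins:
  driver  mins
1   Nora    67
3    Vic    69
add column mins_x10 = t['mins'] * 10:
  driver  mins  mins_x10
1   Nora    67       670
3    Vic    69       690
Reading off the max of column 'mins_x10', we get 690.

690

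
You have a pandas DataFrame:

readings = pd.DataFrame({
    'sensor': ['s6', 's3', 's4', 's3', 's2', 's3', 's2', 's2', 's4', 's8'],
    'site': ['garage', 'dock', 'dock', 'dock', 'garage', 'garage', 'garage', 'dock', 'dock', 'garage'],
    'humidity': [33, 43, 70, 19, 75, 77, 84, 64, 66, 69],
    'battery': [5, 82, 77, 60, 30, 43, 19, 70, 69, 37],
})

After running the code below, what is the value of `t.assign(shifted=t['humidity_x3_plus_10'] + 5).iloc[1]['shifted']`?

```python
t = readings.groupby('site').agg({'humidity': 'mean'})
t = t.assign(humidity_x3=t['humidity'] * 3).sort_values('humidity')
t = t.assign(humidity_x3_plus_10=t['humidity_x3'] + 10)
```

217.8

group by site, mean of humidity:
        humidity
site            
dock        52.4
garage      67.6
add column humidity_x3 = t['humidity'] * 3:
        humidity  humidity_x3
site                         
dock        52.4        157.2
garage      67.6        202.8
sort by humidity:
        humidity  humidity_x3
site                         
dock        52.4        157.2
garage      67.6        202.8
add column humidity_x3_plus_10 = t['humidity_x3'] + 10:
        humidity  humidity_x3  humidity_x3_plus_10
site                                              
dock        52.4        157.2                167.2
garage      67.6        202.8                212.8
add column shifted = t['humidity_x3_plus_10'] + 5:
        humidity  humidity_x3  humidity_x3_plus_10  shifted
site                                                       
dock        52.4        157.2                167.2    172.2
garage      67.6        202.8                212.8    217.8
The value at position 1, column 'shifted' is 217.8.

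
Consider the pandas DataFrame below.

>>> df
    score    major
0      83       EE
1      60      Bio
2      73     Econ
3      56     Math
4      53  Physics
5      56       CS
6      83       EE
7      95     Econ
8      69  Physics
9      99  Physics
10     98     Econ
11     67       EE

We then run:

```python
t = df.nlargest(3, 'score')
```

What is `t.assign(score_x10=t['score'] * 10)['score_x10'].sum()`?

take 3 rows with largest score:
    score    major
9      99  Physics
10     98     Econ
7      95     Econ
add column score_x10 = t['score'] * 10:
    score    major  score_x10
9      99  Physics        990
10     98     Econ        980
7      95     Econ        950

2920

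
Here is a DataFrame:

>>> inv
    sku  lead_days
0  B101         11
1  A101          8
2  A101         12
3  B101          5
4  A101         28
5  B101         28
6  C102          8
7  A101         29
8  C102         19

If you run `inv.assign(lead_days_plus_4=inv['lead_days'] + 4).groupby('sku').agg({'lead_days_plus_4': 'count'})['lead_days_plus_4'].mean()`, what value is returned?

3.0

add column lead_days_plus_4 = inv['lead_days'] + 4:
    sku  lead_days  lead_days_plus_4
0  B101         11                15
1  A101          8                12
2  A101         12                16
3  B101          5                 9
4  A101         28                32
5  B101         28                32
6  C102          8                12
7  A101         29                33
8  C102         19                23
group by sku, count of lead_days_plus_4:
      lead_days_plus_4
sku                   
A101                 4
B101                 3
C102                 2
So mean() = 3.0.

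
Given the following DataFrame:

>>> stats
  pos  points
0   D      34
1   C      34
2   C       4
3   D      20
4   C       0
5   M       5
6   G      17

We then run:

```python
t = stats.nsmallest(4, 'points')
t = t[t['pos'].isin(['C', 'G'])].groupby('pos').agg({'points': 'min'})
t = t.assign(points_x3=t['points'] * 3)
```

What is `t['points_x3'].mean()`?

25.5

take 4 rows with smallest points:
  pos  points
4   C       0
2   C       4
5   M       5
6   G      17
filter rows where pos in ['C', 'G']:
  pos  points
4   C       0
2   C       4
6   G      17
group by pos, min of points:
     points
pos        
C         0
G        17
add column points_x3 = t['points'] * 3:
     points  points_x3
pos                   
C         0          0
G        17         51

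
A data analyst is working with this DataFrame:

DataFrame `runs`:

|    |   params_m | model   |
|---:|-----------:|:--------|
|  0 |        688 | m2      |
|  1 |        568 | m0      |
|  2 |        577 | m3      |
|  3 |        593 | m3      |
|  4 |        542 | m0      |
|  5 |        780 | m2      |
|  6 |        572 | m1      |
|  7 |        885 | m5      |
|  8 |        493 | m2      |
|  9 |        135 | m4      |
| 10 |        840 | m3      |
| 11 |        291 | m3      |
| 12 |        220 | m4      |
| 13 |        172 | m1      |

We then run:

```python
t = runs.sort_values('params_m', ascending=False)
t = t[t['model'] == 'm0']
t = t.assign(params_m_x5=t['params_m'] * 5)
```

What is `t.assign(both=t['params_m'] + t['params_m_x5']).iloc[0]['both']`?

sort by params_m descending:
    params_m model
7        885    m5
10       840    m3
5        780    m2
0        688    m2
3        593    m3
2        577    m3
6        572    m1
1        568    m0
4        542    m0
8        493    m2
11       291    m3
12       220    m4
13       172    m1
9        135    m4
filter rows where model == 'm0':
   params_m model
1       568    m0
4       542    m0
add column params_m_x5 = t['params_m'] * 5:
   params_m model  params_m_x5
1       568    m0         2840
4       542    m0         2710
add column both = t['params_m'] + t['params_m_x5']:
   params_m model  params_m_x5  both
1       568    m0         2840  3408
4       542    m0         2710  3252

3408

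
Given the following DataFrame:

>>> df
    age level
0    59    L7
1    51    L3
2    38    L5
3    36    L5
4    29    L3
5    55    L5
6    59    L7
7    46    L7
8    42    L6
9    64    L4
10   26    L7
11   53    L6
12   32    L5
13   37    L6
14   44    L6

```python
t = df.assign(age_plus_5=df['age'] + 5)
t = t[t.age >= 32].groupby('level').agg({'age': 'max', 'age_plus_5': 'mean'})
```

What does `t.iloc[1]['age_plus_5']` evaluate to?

69.0

add column age_plus_5 = df['age'] + 5:
    age level  age_plus_5
0    59    L7          64
1    51    L3          56
2    38    L5          43
3    36    L5          41
4    29    L3          34
5    55    L5          60
6    59    L7          64
7    46    L7          51
8    42    L6          47
9    64    L4          69
10   26    L7          31
11   53    L6          58
12   32    L5          37
13   37    L6          42
14   44    L6          49
filter rows where age >= 32:
    age level  age_plus_5
0    59    L7          64
1    51    L3          56
2    38    L5          43
3    36    L5          41
5    55    L5          60
6    59    L7          64
7    46    L7          51
8    42    L6          47
9    64    L4          69
11   53    L6          58
12   32    L5          37
13   37    L6          42
14   44    L6          49
group by level: max(age), mean(age_plus_5):
       age  age_plus_5
level                 
L3      51   56.000000
L4      64   69.000000
L5      55   45.250000
L6      53   49.000000
L7      59   59.666667
value at position 1, column 'age_plus_5' → 69.0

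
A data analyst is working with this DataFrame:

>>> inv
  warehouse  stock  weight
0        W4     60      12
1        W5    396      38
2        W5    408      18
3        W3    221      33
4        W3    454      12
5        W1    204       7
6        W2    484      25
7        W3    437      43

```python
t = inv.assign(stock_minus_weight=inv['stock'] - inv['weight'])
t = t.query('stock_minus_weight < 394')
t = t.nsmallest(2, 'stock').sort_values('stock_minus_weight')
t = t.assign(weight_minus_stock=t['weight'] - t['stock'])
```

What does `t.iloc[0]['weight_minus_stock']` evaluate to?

-48

add column stock_minus_weight = inv['stock'] - inv['weight']:
  warehouse  stock  weight  stock_minus_weight
0        W4     60      12                  48
1        W5    396      38                 358
2        W5    408      18                 390
3        W3    221      33                 188
4        W3    454      12                 442
5        W1    204       7                 197
6        W2    484      25                 459
7        W3    437      43                 394
filter rows where stock_minus_weight < 394:
  warehouse  stock  weight  stock_minus_weight
0        W4     60      12                  48
1        W5    396      38                 358
2        W5    408      18                 390
3        W3    221      33                 188
5        W1    204       7                 197
take 2 rows with smallest stock:
  warehouse  stock  weight  stock_minus_weight
0        W4     60      12                  48
5        W1    204       7                 197
sort by stock_minus_weight:
  warehouse  stock  weight  stock_minus_weight
0        W4     60      12                  48
5        W1    204       7                 197
add column weight_minus_stock = t['weight'] - t['stock']:
  warehouse  stock  weight  stock_minus_weight  weight_minus_stock
0        W4     60      12                  48                 -48
5        W1    204       7                 197                -197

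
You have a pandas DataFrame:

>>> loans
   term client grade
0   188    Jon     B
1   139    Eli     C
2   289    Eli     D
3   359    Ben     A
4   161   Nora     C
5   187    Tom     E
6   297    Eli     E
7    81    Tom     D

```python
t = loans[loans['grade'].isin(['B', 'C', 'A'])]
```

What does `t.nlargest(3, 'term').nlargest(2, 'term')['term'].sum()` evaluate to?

filter rows where grade in ['B', 'C', 'A']:
   term client grade
0   188    Jon     B
1   139    Eli     C
3   359    Ben     A
4   161   Nora     C
take 3 rows with largest term:
   term client grade
3   359    Ben     A
0   188    Jon     B
4   161   Nora     C
take 2 rows with largest term:
   term client grade
3   359    Ben     A
0   188    Jon     B
Then the sum of column 'term': 547

547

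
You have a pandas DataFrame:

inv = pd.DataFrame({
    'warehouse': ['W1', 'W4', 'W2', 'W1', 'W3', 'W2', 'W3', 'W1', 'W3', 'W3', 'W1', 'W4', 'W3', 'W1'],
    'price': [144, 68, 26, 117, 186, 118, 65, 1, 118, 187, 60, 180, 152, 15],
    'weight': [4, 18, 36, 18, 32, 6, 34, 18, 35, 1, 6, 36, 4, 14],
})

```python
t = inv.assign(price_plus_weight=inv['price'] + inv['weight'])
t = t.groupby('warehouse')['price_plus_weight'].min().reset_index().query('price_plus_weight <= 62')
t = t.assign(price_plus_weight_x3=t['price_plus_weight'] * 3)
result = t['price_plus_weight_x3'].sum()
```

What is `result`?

243

add column price_plus_weight = inv['price'] + inv['weight']:
   warehouse  price  weight  price_plus_weight
0         W1    144       4                148
1         W4     68      18                 86
2         W2     26      36                 62
3         W1    117      18                135
4         W3    186      32                218
5         W2    118       6                124
6         W3     65      34                 99
7         W1      1      18                 19
8         W3    118      35                153
9         W3    187       1                188
10        W1     60       6                 66
11        W4    180      36                216
12        W3    152       4                156
13        W1     15      14                 29
group by warehouse, min of price_plus_weight:
warehouse
W1    19
W2    62
W3    99
W4    86
Name: price_plus_weight, dtype: int64
reset_index():
  warehouse  price_plus_weight
0        W1                 19
1        W2                 62
2        W3                 99
3        W4                 86
filter rows where price_plus_weight <= 62:
  warehouse  price_plus_weight
0        W1                 19
1        W2                 62
add column price_plus_weight_x3 = t['price_plus_weight'] * 3:
  warehouse  price_plus_weight  price_plus_weight_x3
0        W1                 19                    57
1        W2                 62                   186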